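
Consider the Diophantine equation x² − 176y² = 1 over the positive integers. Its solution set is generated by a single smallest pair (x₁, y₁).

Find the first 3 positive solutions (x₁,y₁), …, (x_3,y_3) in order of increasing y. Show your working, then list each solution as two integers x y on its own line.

√176 → a₀=13, period (3,1,3,26); ℓ=4 even so k=3
i=0: a=13 ⇒ p=13, q=1
…
i=2: a=1 ⇒ p=53, q=4
i=3: a=3 ⇒ p=199, q=15
fundamental: x₁=199, y₁=15  (since 39601 − 176·225 = 1)
k=2:  x_2 = 199·199+176·15·15 = 79201,  y_2 = 199·15+15·199 = 5970
k=3:  x_3 = 199·79201+176·15·5970 = 31521799,  y_3 = 199·5970+15·79201 = 2376045

199 15
79201 5970
31521799 2376045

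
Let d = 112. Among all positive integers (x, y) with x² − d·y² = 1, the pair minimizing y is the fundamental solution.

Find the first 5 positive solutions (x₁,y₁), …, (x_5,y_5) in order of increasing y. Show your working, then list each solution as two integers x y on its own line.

127 12
32257 3048
8193151 774180
2081028097 196638672
528572943487 49945448508

d=112: √d = [10; 1,1,2,1,1,20] (ℓ=6, even), read p_5/q_5
k=0  a_k=10  p_k/q_k = 10/1
…
k=3  a_k=2  p_k/q_k = 53/5
k=4  a_k=1  p_k/q_k = 74/7
k=5  a_k=1  p_k/q_k = 127/12
fundamental: x₁=127, y₁=12  (since 16129 − 112·144 = 1)
(x_2, y_2) = (127·127 + 112·12·12, 127·12 + 12·127) = (32257, 3048)
(x_3, y_3) = (127·32257 + 112·12·3048, 127·3048 + 12·32257) = (8193151, 774180)
(x_4, y_4) = (127·8193151 + 112·12·774180, 127·774180 + 12·8193151) = (2081028097, 196638672)
(x_5, y_5) = (127·2081028097 + 112·12·196638672, 127·196638672 + 12·2081028097) = (528572943487, 49945448508)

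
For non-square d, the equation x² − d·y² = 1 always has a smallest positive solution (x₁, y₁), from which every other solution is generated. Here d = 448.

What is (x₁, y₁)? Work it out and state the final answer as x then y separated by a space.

√448 → a₀=21, period (6,42); ℓ=2 even so k=1
k=0  a_k=21  p_k/q_k = 21/1
k=1  a_k=6  p_k/q_k = 127/6
fundamental: x₁=127, y₁=6  (since 16129 − 448·36 = 1)

127 6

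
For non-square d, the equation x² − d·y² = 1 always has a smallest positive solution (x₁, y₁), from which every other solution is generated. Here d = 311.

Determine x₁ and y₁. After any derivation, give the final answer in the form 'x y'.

d=311: √d = [17; 1,1,1,2,1,…,1,1,34] (ℓ=16, even), read p_15/q_15
a_0=17:  p_0=17·1+0=17,  q_0=17·0+1=1
a_1=1:  p_1=1·17+1=18,  q_1=1·1+0=1
a_2=1:  p_2=1·18+17=35,  q_2=1·1+1=2
a_3=1:  p_3=1·35+18=53,  q_3=1·2+1=3
a_4=2:  p_4=2·53+35=141,  q_4=2·3+2=8
a_5=1:  p_5=1·141+53=194,  q_5=1·8+3=11
…
a_7=3:  p_7=3·1305+194=4109,  q_7=3·74+11=233
a_8=17:  p_8=17·4109+1305=71158,  q_8=17·233+74=4035
a_9=3:  p_9=3·71158+4109=217583,  q_9=3·4035+233=12338
…
a_11=1:  p_11=1·1376656+217583=1594239,  q_11=1·78063+12338=90401
…
a_13=1:  p_13=1·4565134+1594239=6159373,  q_13=1·258865+90401=349266
a_14=1:  p_14=1·6159373+4565134=10724507,  q_14=1·349266+258865=608131
a_15=1:  p_15=1·10724507+6159373=16883880,  q_15=1·608131+349266=957397
(x₁, y₁) = (16883880, 957397);  16883880² − 311·957397² = 1 ✓

16883880 957397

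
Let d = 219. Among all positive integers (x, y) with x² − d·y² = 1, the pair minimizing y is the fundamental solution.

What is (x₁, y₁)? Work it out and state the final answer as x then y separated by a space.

√219 = [14; 1,3,1,28, …], period ℓ=4 (even) → k=3
a_0=14:  p_0=14·1+0=14,  q_0=14·0+1=1
…
a_2=3:  p_2=3·15+14=59,  q_2=3·1+1=4
a_3=1:  p_3=1·59+15=74,  q_3=1·4+1=5
→ (74, 5).  Check: 74²=5476, 219·5²=5475, difference 1.

74 5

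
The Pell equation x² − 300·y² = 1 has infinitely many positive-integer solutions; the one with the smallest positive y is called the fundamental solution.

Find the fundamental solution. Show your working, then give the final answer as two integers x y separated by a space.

1351 78

√300 = [17; 3,8,3,34, …], period ℓ=4 (even) → k=3
a_0=17:  p_0=17·1+0=17,  q_0=17·0+1=1
a_1=3:  p_1=3·17+1=52,  q_1=3·1+0=3
a_2=8:  p_2=8·52+17=433,  q_2=8·3+1=25
a_3=3:  p_3=3·433+52=1351,  q_3=3·25+3=78
→ (1351, 78).  Check: 1351²=1825201, 300·78²=1825200, difference 1.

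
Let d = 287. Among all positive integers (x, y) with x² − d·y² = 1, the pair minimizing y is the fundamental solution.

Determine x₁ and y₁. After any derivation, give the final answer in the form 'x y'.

d=287: √d = [16; 1,15,1,32] (ℓ=4, even), read p_3/q_3
k=0  a_k=16  p_k/q_k = 16/1
k=1  a_k=1  p_k/q_k = 17/1
k=2  a_k=15  p_k/q_k = 271/16
k=3  a_k=1  p_k/q_k = 288/17
fundamental: x₁=288, y₁=17  (since 82944 − 287·289 = 1)

288 17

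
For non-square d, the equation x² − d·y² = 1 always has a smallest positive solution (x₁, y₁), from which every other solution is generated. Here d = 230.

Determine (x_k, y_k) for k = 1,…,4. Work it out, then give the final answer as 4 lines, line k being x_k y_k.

√230 → a₀=15, period (6,30); ℓ=2 even so k=1
step 0: (15, 1)  from 15·(1,0) + (0,1)
step 1: (91, 6)  from 6·(15,1) + (1,0)
fundamental: x₁=91, y₁=6  (since 8281 − 230·36 = 1)
n=2: (91,6)∘(91,6) = (91·91+230·6·6, 91·6+6·91) = (16561,1092)
n=3: (16561,1092)∘(91,6) = (91·16561+230·6·1092, 91·1092+6·16561) = (3014011,198738)
n=4: (3014011,198738)∘(91,6) = (91·3014011+230·6·198738, 91·198738+6·3014011) = (548533441,36169224)

91 6
16561 1092
3014011 198738
548533441 36169224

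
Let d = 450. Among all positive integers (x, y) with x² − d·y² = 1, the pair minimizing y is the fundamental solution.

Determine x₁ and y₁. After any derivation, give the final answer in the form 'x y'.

d=450: √d = [21; 4,1,2,4,2,1,4,42] (ℓ=8, even), read p_7/q_7
i=0: a=21 ⇒ p=21, q=1
i=1: a=4 ⇒ p=85, q=4
i=2: a=1 ⇒ p=106, q=5
i=3: a=2 ⇒ p=297, q=14
…
i=5: a=2 ⇒ p=2885, q=136
i=6: a=1 ⇒ p=4179, q=197
i=7: a=4 ⇒ p=19601, q=924
(x₁, y₁) = (19601, 924);  19601² − 450·924² = 1 ✓

19601 924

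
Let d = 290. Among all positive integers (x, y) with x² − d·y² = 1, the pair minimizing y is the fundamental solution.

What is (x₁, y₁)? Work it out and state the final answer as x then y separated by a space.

579 34

√290 = [17; 34, …], period ℓ=1 (odd) → k=1
a_0=17:  p_0=17·1+0=17,  q_0=17·0+1=1
a_1=34:  p_1=34·17+1=579,  q_1=34·1+0=34
fundamental: x₁=579, y₁=34  (since 335241 − 290·1156 = 1)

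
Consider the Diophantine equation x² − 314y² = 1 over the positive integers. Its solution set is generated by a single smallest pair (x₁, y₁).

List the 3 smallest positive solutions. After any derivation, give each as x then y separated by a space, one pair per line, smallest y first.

392499 22150
308110930001 17387705700
241866463828532499 13649314199066450

√314 = [17; 1,2,1,1,2,1,34, …], period ℓ=7 (odd) → k=13
a_0=17:  p_0=17·1+0=17,  q_0=17·0+1=1
…
a_4=1:  p_4=1·71+53=124,  q_4=1·4+3=7
a_5=2:  p_5=2·124+71=319,  q_5=2·7+4=18
…
a_12=2:  p_12=2·109882+62853=282617,  q_12=2·6201+3547=15949
a_13=1:  p_13=1·282617+109882=392499,  q_13=1·15949+6201=22150
(x₁, y₁) = (392499, 22150);  392499² − 314·22150² = 1 ✓
k=2:  x_2 = 392499·392499+314·22150·22150 = 308110930001,  y_2 = 392499·22150+22150·392499 = 17387705700
k=3:  x_3 = 392499·308110930001+314·22150·17387705700 = 241866463828532499,  y_3 = 392499·17387705700+22150·308110930001 = 13649314199066450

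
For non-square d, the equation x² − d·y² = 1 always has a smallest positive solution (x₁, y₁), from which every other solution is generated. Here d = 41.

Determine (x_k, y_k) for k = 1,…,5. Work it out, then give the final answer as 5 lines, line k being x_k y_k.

2049 320
8396801 1311360
34410088449 5373952960
141012534067201 22022457918720
577869330197301249 90248027176961600

√41 = [6; 2,2,12, …], period ℓ=3 (odd) → k=5
a_0=6:  p_0=6·1+0=6,  q_0=6·0+1=1
a_1=2:  p_1=2·6+1=13,  q_1=2·1+0=2
a_2=2:  p_2=2·13+6=32,  q_2=2·2+1=5
a_3=12:  p_3=12·32+13=397,  q_3=12·5+2=62
a_4=2:  p_4=2·397+32=826,  q_4=2·62+5=129
a_5=2:  p_5=2·826+397=2049,  q_5=2·129+62=320
→ (2049, 320).  Check: 2049²=4198401, 41·320²=4198400, difference 1.
k=2:  x_2 = 2049·2049+41·320·320 = 8396801,  y_2 = 2049·320+320·2049 = 1311360
k=3:  x_3 = 2049·8396801+41·320·1311360 = 34410088449,  y_3 = 2049·1311360+320·8396801 = 5373952960
k=4:  x_4 = 2049·34410088449+41·320·5373952960 = 141012534067201,  y_4 = 2049·5373952960+320·34410088449 = 22022457918720
k=5:  x_5 = 2049·141012534067201+41·320·22022457918720 = 577869330197301249,  y_5 = 2049·22022457918720+320·141012534067201 = 90248027176961600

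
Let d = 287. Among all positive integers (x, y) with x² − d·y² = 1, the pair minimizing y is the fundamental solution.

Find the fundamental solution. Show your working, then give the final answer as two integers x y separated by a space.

√287 = [16; 1,15,1,32, …], period ℓ=4 (even) → k=3
i=0: a=16 ⇒ p=16, q=1
i=1: a=1 ⇒ p=17, q=1
i=2: a=15 ⇒ p=271, q=16
i=3: a=1 ⇒ p=288, q=17
→ (288, 17).  Check: 288²=82944, 287·17²=82943, difference 1.

288 17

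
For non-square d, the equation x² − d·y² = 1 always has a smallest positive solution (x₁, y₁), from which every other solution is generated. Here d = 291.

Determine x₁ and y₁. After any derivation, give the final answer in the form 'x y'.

√291 → a₀=17, period (17,34); ℓ=2 even so k=1
i=0: a=17 ⇒ p=17, q=1
i=1: a=17 ⇒ p=290, q=17
fundamental: x₁=290, y₁=17  (since 84100 − 291·289 = 1)

290 17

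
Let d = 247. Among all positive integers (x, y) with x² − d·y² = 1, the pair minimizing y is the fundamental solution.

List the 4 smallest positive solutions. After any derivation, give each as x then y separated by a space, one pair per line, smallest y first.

85292 5427
14549450527 925759368
2481903468612476 157919736025485
423373021275241155457 26938580249245573872

[15; 1,2,1,1,9,1,9,1,1,2,1,30] for √247; ℓ=12 ⇒ convergent index 11
step 0: (15, 1)  from 15·(1,0) + (0,1)
step 1: (16, 1)  from 1·(15,1) + (1,0)
step 2: (47, 3)  from 2·(16,1) + (15,1)
step 3: (63, 4)  from 1·(47,3) + (16,1)
…
step 6: (1163, 74)  from 1·(1053,67) + (110,7)
…
step 8: (12683, 807)  from 1·(11520,733) + (1163,74)
step 9: (24203, 1540)  from 1·(12683,807) + (11520,733)
step 10: (61089, 3887)  from 2·(24203,1540) + (12683,807)
step 11: (85292, 5427)  from 1·(61089,3887) + (24203,1540)
(x₁, y₁) = (85292, 5427);  85292² − 247·5427² = 1 ✓
(x_2, y_2) = (85292·85292 + 247·5427·5427, 85292·5427 + 5427·85292) = (14549450527, 925759368)
(x_3, y_3) = (85292·14549450527 + 247·5427·925759368, 85292·925759368 + 5427·14549450527) = (2481903468612476, 157919736025485)
(x_4, y_4) = (85292·2481903468612476 + 247·5427·157919736025485, 85292·157919736025485 + 5427·2481903468612476) = (423373021275241155457, 26938580249245573872)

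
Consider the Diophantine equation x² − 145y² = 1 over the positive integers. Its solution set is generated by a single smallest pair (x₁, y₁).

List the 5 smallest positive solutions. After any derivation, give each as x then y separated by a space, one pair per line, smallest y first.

d=145: √d = [12; 24] (ℓ=1, odd), read p_1/q_1
i=0: a=12 ⇒ p=12, q=1
i=1: a=24 ⇒ p=289, q=24
→ (289, 24).  Check: 289²=83521, 145·24²=83520, difference 1.
n=2: (289,24)∘(289,24) = (289·289+145·24·24, 289·24+24·289) = (167041,13872)
n=3: (167041,13872)∘(289,24) = (289·167041+145·24·13872, 289·13872+24·167041) = (96549409,8017992)
n=4: (96549409,8017992)∘(289,24) = (289·96549409+145·24·8017992, 289·8017992+24·96549409) = (55805391361,4634385504)
n=5: (55805391361,4634385504)∘(289,24) = (289·55805391361+145·24·4634385504, 289·4634385504+24·55805391361) = (32255419657249,2678666803320)

289 24
167041 13872
96549409 8017992
55805391361 4634385504
32255419657249 2678666803320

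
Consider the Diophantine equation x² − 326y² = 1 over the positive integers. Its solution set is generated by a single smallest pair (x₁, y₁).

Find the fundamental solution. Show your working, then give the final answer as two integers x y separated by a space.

325 18

√326 = [18; 18,36, …], period ℓ=2 (even) → k=1
a_0=18:  p_0=18·1+0=18,  q_0=18·0+1=1
a_1=18:  p_1=18·18+1=325,  q_1=18·1+0=18
fundamental: x₁=325, y₁=18  (since 105625 − 326·324 = 1)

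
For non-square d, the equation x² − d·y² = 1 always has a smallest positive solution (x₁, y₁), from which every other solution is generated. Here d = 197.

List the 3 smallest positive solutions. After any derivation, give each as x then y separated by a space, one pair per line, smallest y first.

393 28
308897 22008
242792649 17298260

√197 = [14; 28, …], period ℓ=1 (odd) → k=1
a_0=14:  p_0=14·1+0=14,  q_0=14·0+1=1
a_1=28:  p_1=28·14+1=393,  q_1=28·1+0=28
(x₁, y₁) = (393, 28);  393² − 197·28² = 1 ✓
n=2: (393,28)∘(393,28) = (393·393+197·28·28, 393·28+28·393) = (308897,22008)
n=3: (308897,22008)∘(393,28) = (393·308897+197·28·22008, 393·22008+28·308897) = (242792649,17298260)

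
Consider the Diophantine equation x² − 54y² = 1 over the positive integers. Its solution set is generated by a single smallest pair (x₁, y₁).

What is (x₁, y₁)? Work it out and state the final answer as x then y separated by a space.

[7; 2,1,6,1,2,14] for √54; ℓ=6 ⇒ convergent index 5
step 0: (7, 1)  from 7·(1,0) + (0,1)
step 1: (15, 2)  from 2·(7,1) + (1,0)
step 2: (22, 3)  from 1·(15,2) + (7,1)
…
step 4: (169, 23)  from 1·(147,20) + (22,3)
step 5: (485, 66)  from 2·(169,23) + (147,20)
(x₁, y₁) = (485, 66);  485² − 54·66² = 1 ✓

485 66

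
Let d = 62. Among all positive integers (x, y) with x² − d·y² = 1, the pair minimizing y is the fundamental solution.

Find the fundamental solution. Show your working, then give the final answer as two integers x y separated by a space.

d=62: √d = [7; 1,6,1,14] (ℓ=4, even), read p_3/q_3
i=0: a=7 ⇒ p=7, q=1
i=1: a=1 ⇒ p=8, q=1
i=2: a=6 ⇒ p=55, q=7
i=3: a=1 ⇒ p=63, q=8
fundamental: x₁=63, y₁=8  (since 3969 − 62·64 = 1)

63 8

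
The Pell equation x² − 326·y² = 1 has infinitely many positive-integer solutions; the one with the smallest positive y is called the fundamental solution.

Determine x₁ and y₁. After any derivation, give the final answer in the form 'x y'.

325 18

√326 = [18; 18,36, …], period ℓ=2 (even) → k=1
i=0: a=18 ⇒ p=18, q=1
i=1: a=18 ⇒ p=325, q=18
→ (325, 18).  Check: 325²=105625, 326·18²=105624, difference 1.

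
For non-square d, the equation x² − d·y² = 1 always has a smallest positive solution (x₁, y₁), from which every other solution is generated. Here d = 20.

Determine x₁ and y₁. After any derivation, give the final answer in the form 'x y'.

√20 = [4; 2,8, …], period ℓ=2 (even) → k=1
step 0: (4, 1)  from 4·(1,0) + (0,1)
step 1: (9, 2)  from 2·(4,1) + (1,0)
(x₁, y₁) = (9, 2);  9² − 20·2² = 1 ✓

9 2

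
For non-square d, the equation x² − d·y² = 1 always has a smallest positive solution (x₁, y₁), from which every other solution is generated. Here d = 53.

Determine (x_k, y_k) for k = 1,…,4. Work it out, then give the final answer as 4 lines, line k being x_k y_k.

66249 9100
8777860001 1205731800
1163048894346249 159757052027300
154101652394311440001 21167489878307463600

d=53: √d = [7; 3,1,1,3,14] (ℓ=5, odd), read p_9/q_9
k=0  a_k=7  p_k/q_k = 7/1
…
k=2  a_k=1  p_k/q_k = 29/4
…
k=4  a_k=3  p_k/q_k = 182/25
…
k=8  a_k=1  p_k/q_k = 18557/2549
k=9  a_k=3  p_k/q_k = 66249/9100
(x₁, y₁) = (66249, 9100);  66249² − 53·9100² = 1 ✓
(x_2, y_2) = (66249·66249 + 53·9100·9100, 66249·9100 + 9100·66249) = (8777860001, 1205731800)
(x_3, y_3) = (66249·8777860001 + 53·9100·1205731800, 66249·1205731800 + 9100·8777860001) = (1163048894346249, 159757052027300)
(x_4, y_4) = (66249·1163048894346249 + 53·9100·159757052027300, 66249·159757052027300 + 9100·1163048894346249) = (154101652394311440001, 21167489878307463600)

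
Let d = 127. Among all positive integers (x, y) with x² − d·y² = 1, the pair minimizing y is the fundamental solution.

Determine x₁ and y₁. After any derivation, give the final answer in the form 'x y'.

4730624 419775

d=127: √d = [11; 3,1,2,2,7,11,7,2,2,1,3,22] (ℓ=12, even), read p_11/q_11
k=0  a_k=11  p_k/q_k = 11/1
…
k=2  a_k=1  p_k/q_k = 45/4
k=3  a_k=2  p_k/q_k = 124/11
…
k=5  a_k=7  p_k/q_k = 2175/193
…
k=7  a_k=7  p_k/q_k = 171701/15236
…
k=10  a_k=1  p_k/q_k = 1274561/113099
k=11  a_k=3  p_k/q_k = 4730624/419775
→ (4730624, 419775).  Check: 4730624²=22378803429376, 127·419775²=22378803429375, difference 1.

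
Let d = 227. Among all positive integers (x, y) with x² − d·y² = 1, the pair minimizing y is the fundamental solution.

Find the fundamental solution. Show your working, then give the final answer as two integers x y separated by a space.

√227 → a₀=15, period (15,30); ℓ=2 even so k=1
i=0: a=15 ⇒ p=15, q=1
i=1: a=15 ⇒ p=226, q=15
→ (226, 15).  Check: 226²=51076, 227·15²=51075, difference 1.

226 15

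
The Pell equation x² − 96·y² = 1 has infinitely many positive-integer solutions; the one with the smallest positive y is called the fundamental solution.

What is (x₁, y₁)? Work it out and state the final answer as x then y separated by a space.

√96 = [9; 1,3,1,18, …], period ℓ=4 (even) → k=3
a_0=9:  p_0=9·1+0=9,  q_0=9·0+1=1
a_1=1:  p_1=1·9+1=10,  q_1=1·1+0=1
a_2=3:  p_2=3·10+9=39,  q_2=3·1+1=4
a_3=1:  p_3=1·39+10=49,  q_3=1·4+1=5
fundamental: x₁=49, y₁=5  (since 2401 − 96·25 = 1)

49 5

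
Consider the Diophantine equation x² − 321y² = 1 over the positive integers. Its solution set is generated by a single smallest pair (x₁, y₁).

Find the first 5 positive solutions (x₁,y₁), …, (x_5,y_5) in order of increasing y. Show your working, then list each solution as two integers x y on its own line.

[17; 1,10,1,34] for √321; ℓ=4 ⇒ convergent index 3
a_0=17:  p_0=17·1+0=17,  q_0=17·0+1=1
a_1=1:  p_1=1·17+1=18,  q_1=1·1+0=1
a_2=10:  p_2=10·18+17=197,  q_2=10·1+1=11
a_3=1:  p_3=1·197+18=215,  q_3=1·11+1=12
→ (215, 12).  Check: 215²=46225, 321·12²=46224, difference 1.
n=2: (215,12)∘(215,12) = (215·215+321·12·12, 215·12+12·215) = (92449,5160)
n=3: (92449,5160)∘(215,12) = (215·92449+321·12·5160, 215·5160+12·92449) = (39752855,2218788)
n=4: (39752855,2218788)∘(215,12) = (215·39752855+321·12·2218788, 215·2218788+12·39752855) = (17093635201,954073680)
n=5: (17093635201,954073680)∘(215,12) = (215·17093635201+321·12·954073680, 215·954073680+12·17093635201) = (7350223383575,410249463612)

215 12
92449 5160
39752855 2218788
17093635201 954073680
7350223383575 410249463612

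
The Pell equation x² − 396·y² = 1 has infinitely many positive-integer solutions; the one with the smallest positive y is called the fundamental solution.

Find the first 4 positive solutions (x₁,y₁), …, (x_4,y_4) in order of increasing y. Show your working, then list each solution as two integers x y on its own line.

199 10
79201 3980
31521799 1584030
12545596801 630439960

√396 = [19; 1,8,1,38, …], period ℓ=4 (even) → k=3
k=0  a_k=19  p_k/q_k = 19/1
…
k=2  a_k=8  p_k/q_k = 179/9
k=3  a_k=1  p_k/q_k = 199/10
(x₁, y₁) = (199, 10);  199² − 396·10² = 1 ✓
k=2:  x_2 = 199·199+396·10·10 = 79201,  y_2 = 199·10+10·199 = 3980
k=3:  x_3 = 199·79201+396·10·3980 = 31521799,  y_3 = 199·3980+10·79201 = 1584030
k=4:  x_4 = 199·31521799+396·10·1584030 = 12545596801,  y_4 = 199·1584030+10·31521799 = 630439960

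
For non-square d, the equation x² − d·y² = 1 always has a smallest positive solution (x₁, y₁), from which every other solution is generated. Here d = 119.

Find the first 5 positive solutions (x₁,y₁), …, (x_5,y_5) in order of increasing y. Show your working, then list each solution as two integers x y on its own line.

√119 = [10; 1,9,1,20, …], period ℓ=4 (even) → k=3
k=0  a_k=10  p_k/q_k = 10/1
…
k=2  a_k=9  p_k/q_k = 109/10
k=3  a_k=1  p_k/q_k = 120/11
(x₁, y₁) = (120, 11);  120² − 119·11² = 1 ✓
k=2:  x_2 = 120·120+119·11·11 = 28799,  y_2 = 120·11+11·120 = 2640
k=3:  x_3 = 120·28799+119·11·2640 = 6911640,  y_3 = 120·2640+11·28799 = 633589
k=4:  x_4 = 120·6911640+119·11·633589 = 1658764801,  y_4 = 120·633589+11·6911640 = 152058720
k=5:  x_5 = 120·1658764801+119·11·152058720 = 398096640600,  y_5 = 120·152058720+11·1658764801 = 36493459211

120 11
28799 2640
6911640 633589
1658764801 152058720
398096640600 36493459211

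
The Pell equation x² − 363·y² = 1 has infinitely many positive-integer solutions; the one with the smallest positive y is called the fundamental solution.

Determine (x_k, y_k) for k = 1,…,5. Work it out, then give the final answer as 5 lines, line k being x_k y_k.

√363 = [19; 19,38, …], period ℓ=2 (even) → k=1
step 0: (19, 1)  from 19·(1,0) + (0,1)
step 1: (362, 19)  from 19·(19,1) + (1,0)
→ (362, 19).  Check: 362²=131044, 363·19²=131043, difference 1.
(362+19√363)^2 = 262087 + 13756√363
(362+19√363)^3 = 189750626 + 9959325√363
(362+19√363)^4 = 137379191137 + 7210537544√363
(362+19√363)^5 = 99462344632562 + 5220419222531√363

362 19
262087 13756
189750626 9959325
137379191137 7210537544
99462344632562 5220419222531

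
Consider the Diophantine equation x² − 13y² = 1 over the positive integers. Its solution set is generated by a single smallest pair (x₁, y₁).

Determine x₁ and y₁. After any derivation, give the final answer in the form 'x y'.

√13 = [3; 1,1,1,1,6, …], period ℓ=5 (odd) → k=9
i=0: a=3 ⇒ p=3, q=1
i=1: a=1 ⇒ p=4, q=1
i=2: a=1 ⇒ p=7, q=2
i=3: a=1 ⇒ p=11, q=3
i=4: a=1 ⇒ p=18, q=5
…
i=6: a=1 ⇒ p=137, q=38
i=7: a=1 ⇒ p=256, q=71
i=8: a=1 ⇒ p=393, q=109
i=9: a=1 ⇒ p=649, q=180
(x₁, y₁) = (649, 180);  649² − 13·180² = 1 ✓

649 180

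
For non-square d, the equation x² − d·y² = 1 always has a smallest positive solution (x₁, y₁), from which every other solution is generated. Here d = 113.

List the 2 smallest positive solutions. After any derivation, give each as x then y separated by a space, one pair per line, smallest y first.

[10; 1,1,1,2,2,1,1,1,20] for √113; ℓ=9 ⇒ convergent index 17
i=0: a=10 ⇒ p=10, q=1
i=1: a=1 ⇒ p=11, q=1
…
i=11: a=1 ⇒ p=32794, q=3085
…
i=15: a=1 ⇒ p=445435, q=41903
i=16: a=1 ⇒ p=758918, q=71393
i=17: a=1 ⇒ p=1204353, q=113296
(x₁, y₁) = (1204353, 113296);  1204353² − 113·113296² = 1 ✓
(1204353+113296√113)^2 = 2900932297217 + 272896754976√113

1204353 113296
2900932297217 272896754976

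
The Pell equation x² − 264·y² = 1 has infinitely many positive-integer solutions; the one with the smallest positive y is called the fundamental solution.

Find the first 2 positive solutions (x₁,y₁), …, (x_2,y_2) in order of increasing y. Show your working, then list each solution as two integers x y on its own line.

65 4
8449 520

[16; 4,32] for √264; ℓ=2 ⇒ convergent index 1
a_0=16:  p_0=16·1+0=16,  q_0=16·0+1=1
a_1=4:  p_1=4·16+1=65,  q_1=4·1+0=4
(x₁, y₁) = (65, 4);  65² − 264·4² = 1 ✓
n=2: (65,4)∘(65,4) = (65·65+264·4·4, 65·4+4·65) = (8449,520)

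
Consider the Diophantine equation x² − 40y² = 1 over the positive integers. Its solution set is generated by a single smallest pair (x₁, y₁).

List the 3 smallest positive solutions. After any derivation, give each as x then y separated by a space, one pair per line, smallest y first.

d=40: √d = [6; 3,12] (ℓ=2, even), read p_1/q_1
step 0: (6, 1)  from 6·(1,0) + (0,1)
step 1: (19, 3)  from 3·(6,1) + (1,0)
(x₁, y₁) = (19, 3);  19² − 40·3² = 1 ✓
(x_2, y_2) = (19·19 + 40·3·3, 19·3 + 3·19) = (721, 114)
(x_3, y_3) = (19·721 + 40·3·114, 19·114 + 3·721) = (27379, 4329)

19 3
721 114
27379 4329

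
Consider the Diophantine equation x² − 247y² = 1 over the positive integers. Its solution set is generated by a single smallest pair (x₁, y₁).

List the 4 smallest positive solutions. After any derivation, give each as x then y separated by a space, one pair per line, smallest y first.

85292 5427
14549450527 925759368
2481903468612476 157919736025485
423373021275241155457 26938580249245573872

[15; 1,2,1,1,9,1,9,1,1,2,1,30] for √247; ℓ=12 ⇒ convergent index 11
step 0: (15, 1)  from 15·(1,0) + (0,1)
step 1: (16, 1)  from 1·(15,1) + (1,0)
step 2: (47, 3)  from 2·(16,1) + (15,1)
step 3: (63, 4)  from 1·(47,3) + (16,1)
step 4: (110, 7)  from 1·(63,4) + (47,3)
step 5: (1053, 67)  from 9·(110,7) + (63,4)
step 6: (1163, 74)  from 1·(1053,67) + (110,7)
…
step 8: (12683, 807)  from 1·(11520,733) + (1163,74)
step 9: (24203, 1540)  from 1·(12683,807) + (11520,733)
step 10: (61089, 3887)  from 2·(24203,1540) + (12683,807)
step 11: (85292, 5427)  from 1·(61089,3887) + (24203,1540)
→ (85292, 5427).  Check: 85292²=7274725264, 247·5427²=7274725263, difference 1.
k=2:  x_2 = 85292·85292+247·5427·5427 = 14549450527,  y_2 = 85292·5427+5427·85292 = 925759368
k=3:  x_3 = 85292·14549450527+247·5427·925759368 = 2481903468612476,  y_3 = 85292·925759368+5427·14549450527 = 157919736025485
k=4:  x_4 = 85292·2481903468612476+247·5427·157919736025485 = 423373021275241155457,  y_4 = 85292·157919736025485+5427·2481903468612476 = 26938580249245573872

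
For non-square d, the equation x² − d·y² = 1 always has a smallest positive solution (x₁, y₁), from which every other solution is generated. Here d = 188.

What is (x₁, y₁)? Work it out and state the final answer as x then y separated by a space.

4607 336

[13; 1,2,2,6,2,2,1,26] for √188; ℓ=8 ⇒ convergent index 7
i=0: a=13 ⇒ p=13, q=1
…
i=2: a=2 ⇒ p=41, q=3
…
i=5: a=2 ⇒ p=1330, q=97
i=6: a=2 ⇒ p=3277, q=239
i=7: a=1 ⇒ p=4607, q=336
fundamental: x₁=4607, y₁=336  (since 21224449 − 188·112896 = 1)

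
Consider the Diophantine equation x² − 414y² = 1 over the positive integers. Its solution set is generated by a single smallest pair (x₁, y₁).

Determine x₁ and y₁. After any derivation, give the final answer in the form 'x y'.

√414 → a₀=20, period (2,1,7,2,7,1,2,40); ℓ=8 even so k=7
k=0  a_k=20  p_k/q_k = 20/1
…
k=5  a_k=7  p_k/q_k = 7447/366
k=6  a_k=1  p_k/q_k = 8444/415
k=7  a_k=2  p_k/q_k = 24335/1196
(x₁, y₁) = (24335, 1196);  24335² − 414·1196² = 1 ✓

24335 1196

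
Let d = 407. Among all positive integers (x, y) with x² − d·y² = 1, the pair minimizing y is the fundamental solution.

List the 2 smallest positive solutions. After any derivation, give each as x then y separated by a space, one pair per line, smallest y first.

2663 132
14183137 703032

[20; 5,1,2,1,5,40] for √407; ℓ=6 ⇒ convergent index 5
step 0: (20, 1)  from 20·(1,0) + (0,1)
step 1: (101, 5)  from 5·(20,1) + (1,0)
step 2: (121, 6)  from 1·(101,5) + (20,1)
step 3: (343, 17)  from 2·(121,6) + (101,5)
step 4: (464, 23)  from 1·(343,17) + (121,6)
step 5: (2663, 132)  from 5·(464,23) + (343,17)
fundamental: x₁=2663, y₁=132  (since 7091569 − 407·17424 = 1)
(2663+132√407)^2 = 14183137 + 703032√407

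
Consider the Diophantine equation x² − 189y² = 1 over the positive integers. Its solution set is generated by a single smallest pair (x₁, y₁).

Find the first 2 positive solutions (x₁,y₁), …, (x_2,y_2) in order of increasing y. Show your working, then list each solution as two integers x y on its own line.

55 4
6049 440

√189 = [13; 1,2,1,26, …], period ℓ=4 (even) → k=3
i=0: a=13 ⇒ p=13, q=1
…
i=2: a=2 ⇒ p=41, q=3
i=3: a=1 ⇒ p=55, q=4
fundamental: x₁=55, y₁=4  (since 3025 − 189·16 = 1)
k=2:  x_2 = 55·55+189·4·4 = 6049,  y_2 = 55·4+4·55 = 440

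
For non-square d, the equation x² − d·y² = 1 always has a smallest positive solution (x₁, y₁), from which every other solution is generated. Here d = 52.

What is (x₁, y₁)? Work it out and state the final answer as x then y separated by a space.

649 90

[7; 4,1,2,1,4,14] for √52; ℓ=6 ⇒ convergent index 5
i=0: a=7 ⇒ p=7, q=1
i=1: a=4 ⇒ p=29, q=4
…
i=4: a=1 ⇒ p=137, q=19
i=5: a=4 ⇒ p=649, q=90
fundamental: x₁=649, y₁=90  (since 421201 − 52·8100 = 1)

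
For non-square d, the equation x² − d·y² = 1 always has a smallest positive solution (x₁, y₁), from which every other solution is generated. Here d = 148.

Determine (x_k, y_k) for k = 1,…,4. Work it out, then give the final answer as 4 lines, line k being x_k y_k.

73 6
10657 876
1555849 127890
227143297 18671064

d=148: √d = [12; 6,24] (ℓ=2, even), read p_1/q_1
k=0  a_k=12  p_k/q_k = 12/1
k=1  a_k=6  p_k/q_k = 73/6
→ (73, 6).  Check: 73²=5329, 148·6²=5328, difference 1.
(73+6√148)^2 = 10657 + 876√148
(73+6√148)^3 = 1555849 + 127890√148
(73+6√148)^4 = 227143297 + 18671064√148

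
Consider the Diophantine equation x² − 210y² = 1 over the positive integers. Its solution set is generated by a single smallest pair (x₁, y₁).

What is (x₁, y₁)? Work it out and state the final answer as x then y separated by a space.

29 2

d=210: √d = [14; 2,28] (ℓ=2, even), read p_1/q_1
step 0: (14, 1)  from 14·(1,0) + (0,1)
step 1: (29, 2)  from 2·(14,1) + (1,0)
fundamental: x₁=29, y₁=2  (since 841 − 210·4 = 1)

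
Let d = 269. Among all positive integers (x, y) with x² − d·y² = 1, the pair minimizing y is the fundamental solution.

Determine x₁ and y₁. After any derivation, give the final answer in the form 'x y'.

√269 = [16; 2,2,32, …], period ℓ=3 (odd) → k=5
step 0: (16, 1)  from 16·(1,0) + (0,1)
step 1: (33, 2)  from 2·(16,1) + (1,0)
step 2: (82, 5)  from 2·(33,2) + (16,1)
step 3: (2657, 162)  from 32·(82,5) + (33,2)
step 4: (5396, 329)  from 2·(2657,162) + (82,5)
step 5: (13449, 820)  from 2·(5396,329) + (2657,162)
(x₁, y₁) = (13449, 820);  13449² − 269·820² = 1 ✓

13449 820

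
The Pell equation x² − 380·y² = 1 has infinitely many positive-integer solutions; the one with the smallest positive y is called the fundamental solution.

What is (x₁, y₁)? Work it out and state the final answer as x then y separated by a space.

39 2

d=380: √d = [19; 2,38] (ℓ=2, even), read p_1/q_1
k=0  a_k=19  p_k/q_k = 19/1
k=1  a_k=2  p_k/q_k = 39/2
(x₁, y₁) = (39, 2);  39² − 380·2² = 1 ✓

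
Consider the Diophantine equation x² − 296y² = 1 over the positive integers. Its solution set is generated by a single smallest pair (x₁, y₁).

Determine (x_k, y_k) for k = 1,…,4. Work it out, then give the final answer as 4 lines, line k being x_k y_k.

3699 215
27365201 1590570
202447753299 11767036645
1497708451540801 87052535509140

√296 → a₀=17, period (4,1,7,1,4,34); ℓ=6 even so k=5
i=0: a=17 ⇒ p=17, q=1
…
i=3: a=7 ⇒ p=671, q=39
i=4: a=1 ⇒ p=757, q=44
i=5: a=4 ⇒ p=3699, q=215
fundamental: x₁=3699, y₁=215  (since 13682601 − 296·46225 = 1)
(3699+215√296)^2 = 27365201 + 1590570√296
(3699+215√296)^3 = 202447753299 + 11767036645√296
(3699+215√296)^4 = 1497708451540801 + 87052535509140√296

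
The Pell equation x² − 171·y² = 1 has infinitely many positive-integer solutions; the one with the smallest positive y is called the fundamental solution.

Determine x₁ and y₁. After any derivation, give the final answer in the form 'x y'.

170 13

d=171: √d = [13; 13,26] (ℓ=2, even), read p_1/q_1
i=0: a=13 ⇒ p=13, q=1
i=1: a=13 ⇒ p=170, q=13
→ (170, 13).  Check: 170²=28900, 171·13²=28899, difference 1.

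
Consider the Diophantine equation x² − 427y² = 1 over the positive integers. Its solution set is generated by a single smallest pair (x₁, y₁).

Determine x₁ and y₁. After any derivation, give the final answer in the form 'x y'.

62 3

√427 = [20; 1,1,1,40, …], period ℓ=4 (even) → k=3
k=0  a_k=20  p_k/q_k = 20/1
…
k=2  a_k=1  p_k/q_k = 41/2
k=3  a_k=1  p_k/q_k = 62/3
(x₁, y₁) = (62, 3);  62² − 427·3² = 1 ✓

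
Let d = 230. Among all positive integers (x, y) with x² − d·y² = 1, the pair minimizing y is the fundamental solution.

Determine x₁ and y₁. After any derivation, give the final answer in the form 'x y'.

91 6

√230 = [15; 6,30, …], period ℓ=2 (even) → k=1
step 0: (15, 1)  from 15·(1,0) + (0,1)
step 1: (91, 6)  from 6·(15,1) + (1,0)
→ (91, 6).  Check: 91²=8281, 230·6²=8280, difference 1.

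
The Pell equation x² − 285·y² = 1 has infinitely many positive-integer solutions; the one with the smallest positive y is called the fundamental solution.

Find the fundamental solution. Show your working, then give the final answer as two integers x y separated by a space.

d=285: √d = [16; 1,7,2,7,1,32] (ℓ=6, even), read p_5/q_5
a_0=16:  p_0=16·1+0=16,  q_0=16·0+1=1
a_1=1:  p_1=1·16+1=17,  q_1=1·1+0=1
…
a_4=7:  p_4=7·287+135=2144,  q_4=7·17+8=127
a_5=1:  p_5=1·2144+287=2431,  q_5=1·127+17=144
fundamental: x₁=2431, y₁=144  (since 5909761 − 285·20736 = 1)

2431 144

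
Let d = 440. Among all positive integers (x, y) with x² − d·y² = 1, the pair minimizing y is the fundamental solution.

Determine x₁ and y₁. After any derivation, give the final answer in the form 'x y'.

21 1

√440 → a₀=20, period (1,40); ℓ=2 even so k=1
step 0: (20, 1)  from 20·(1,0) + (0,1)
step 1: (21, 1)  from 1·(20,1) + (1,0)
→ (21, 1).  Check: 21²=441, 440·1²=440, difference 1.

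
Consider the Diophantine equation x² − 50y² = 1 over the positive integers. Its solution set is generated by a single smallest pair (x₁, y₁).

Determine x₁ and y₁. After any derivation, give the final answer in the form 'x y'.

√50 → a₀=7, period (14); ℓ=1 odd so k=1
step 0: (7, 1)  from 7·(1,0) + (0,1)
step 1: (99, 14)  from 14·(7,1) + (1,0)
→ (99, 14).  Check: 99²=9801, 50·14²=9800, difference 1.

99 14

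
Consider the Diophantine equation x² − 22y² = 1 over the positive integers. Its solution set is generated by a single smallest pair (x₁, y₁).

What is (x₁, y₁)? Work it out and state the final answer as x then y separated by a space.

197 42

√22 = [4; 1,2,4,2,1,8, …], period ℓ=6 (even) → k=5
a_0=4:  p_0=4·1+0=4,  q_0=4·0+1=1
a_1=1:  p_1=1·4+1=5,  q_1=1·1+0=1
a_2=2:  p_2=2·5+4=14,  q_2=2·1+1=3
a_3=4:  p_3=4·14+5=61,  q_3=4·3+1=13
a_4=2:  p_4=2·61+14=136,  q_4=2·13+3=29
a_5=1:  p_5=1·136+61=197,  q_5=1·29+13=42
(x₁, y₁) = (197, 42);  197² − 22·42² = 1 ✓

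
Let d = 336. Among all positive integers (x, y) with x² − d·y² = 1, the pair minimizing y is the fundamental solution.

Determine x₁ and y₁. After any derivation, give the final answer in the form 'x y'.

d=336: √d = [18; 3,36] (ℓ=2, even), read p_1/q_1
step 0: (18, 1)  from 18·(1,0) + (0,1)
step 1: (55, 3)  from 3·(18,1) + (1,0)
fundamental: x₁=55, y₁=3  (since 3025 − 336·9 = 1)

55 3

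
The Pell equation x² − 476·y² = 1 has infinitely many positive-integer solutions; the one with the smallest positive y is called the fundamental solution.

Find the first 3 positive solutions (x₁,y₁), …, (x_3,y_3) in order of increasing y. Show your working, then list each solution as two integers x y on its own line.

d=476: √d = [21; 1,4,2,10,2,4,1,42] (ℓ=8, even), read p_7/q_7
a_0=21:  p_0=21·1+0=21,  q_0=21·0+1=1
a_1=1:  p_1=1·21+1=22,  q_1=1·1+0=1
a_2=4:  p_2=4·22+21=109,  q_2=4·1+1=5
a_3=2:  p_3=2·109+22=240,  q_3=2·5+1=11
…
a_5=2:  p_5=2·2509+240=5258,  q_5=2·115+11=241
a_6=4:  p_6=4·5258+2509=23541,  q_6=4·241+115=1079
a_7=1:  p_7=1·23541+5258=28799,  q_7=1·1079+241=1320
→ (28799, 1320).  Check: 28799²=829382401, 476·1320²=829382400, difference 1.
k=2:  x_2 = 28799·28799+476·1320·1320 = 1658764801,  y_2 = 28799·1320+1320·28799 = 76029360
k=3:  x_3 = 28799·1658764801+476·1320·76029360 = 95541534979199,  y_3 = 28799·76029360+1320·1658764801 = 4379139075960

28799 1320
1658764801 76029360
95541534979199 4379139075960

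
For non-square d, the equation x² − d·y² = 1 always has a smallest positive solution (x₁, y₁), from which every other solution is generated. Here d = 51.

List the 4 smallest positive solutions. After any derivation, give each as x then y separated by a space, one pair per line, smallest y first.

d=51: √d = [7; 7,14] (ℓ=2, even), read p_1/q_1
a_0=7:  p_0=7·1+0=7,  q_0=7·0+1=1
a_1=7:  p_1=7·7+1=50,  q_1=7·1+0=7
fundamental: x₁=50, y₁=7  (since 2500 − 51·49 = 1)
(50+7√51)^2 = 4999 + 700√51
(50+7√51)^3 = 499850 + 69993√51
(50+7√51)^4 = 49980001 + 6998600√51

50 7
4999 700
499850 69993
49980001 6998600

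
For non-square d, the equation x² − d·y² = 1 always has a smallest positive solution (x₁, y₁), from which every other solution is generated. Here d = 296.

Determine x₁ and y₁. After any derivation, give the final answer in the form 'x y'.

d=296: √d = [17; 4,1,7,1,4,34] (ℓ=6, even), read p_5/q_5
a_0=17:  p_0=17·1+0=17,  q_0=17·0+1=1
a_1=4:  p_1=4·17+1=69,  q_1=4·1+0=4
…
a_3=7:  p_3=7·86+69=671,  q_3=7·5+4=39
a_4=1:  p_4=1·671+86=757,  q_4=1·39+5=44
a_5=4:  p_5=4·757+671=3699,  q_5=4·44+39=215
→ (3699, 215).  Check: 3699²=13682601, 296·215²=13682600, difference 1.

3699 215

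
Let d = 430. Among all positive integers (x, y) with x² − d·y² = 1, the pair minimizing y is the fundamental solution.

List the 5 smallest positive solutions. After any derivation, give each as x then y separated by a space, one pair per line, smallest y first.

√430 → a₀=20, period (1,2,1,3,1,…,2,1,40); ℓ=14 even so k=13
k=0  a_k=20  p_k/q_k = 20/1
k=1  a_k=1  p_k/q_k = 21/1
k=2  a_k=2  p_k/q_k = 62/3
k=3  a_k=1  p_k/q_k = 83/4
k=4  a_k=3  p_k/q_k = 311/15
k=5  a_k=1  p_k/q_k = 394/19
k=6  a_k=6  p_k/q_k = 2675/129
k=7  a_k=8  p_k/q_k = 21794/1051
k=8  a_k=6  p_k/q_k = 133439/6435
k=9  a_k=1  p_k/q_k = 155233/7486
k=10  a_k=3  p_k/q_k = 599138/28893
…
k=12  a_k=2  p_k/q_k = 2107880/101651
k=13  a_k=1  p_k/q_k = 2862251/138030
fundamental: x₁=2862251, y₁=138030  (since 8192480787001 − 430·19052280900 = 1)
n=2: (2862251,138030)∘(2862251,138030) = (2862251·2862251+430·138030·138030, 2862251·138030+138030·2862251) = (16384961574001,790153011060)
n=3: (16384961574001,790153011060)∘(2862251,138030) = (2862251·16384961574001+430·138030·790153011060, 2862251·790153011060+138030·16384961574001) = (93795745300289010251,4523232492118854090)
n=4: (93795745300289010251,4523232492118854090)∘(2862251,138030) = (2862251·93795745300289010251+430·138030·4523232492118854090, 2862251·4523232492118854090+138030·93795745300289010251) = (536933931562978654798296001,25893253447598574322902120)
n=5: (536933931562978654798296001,25893253447598574322902120)∘(2862251,138030) = (2862251·536933931562978654798296001+430·138030·25893253447598574322902120, 2862251·25893253447598574322902120+138030·536933931562978654798296001) = (3073679365100040639604854765306251,148225981147280410676109712890150)

2862251 138030
16384961574001 790153011060
93795745300289010251 4523232492118854090
536933931562978654798296001 25893253447598574322902120
3073679365100040639604854765306251 148225981147280410676109712890150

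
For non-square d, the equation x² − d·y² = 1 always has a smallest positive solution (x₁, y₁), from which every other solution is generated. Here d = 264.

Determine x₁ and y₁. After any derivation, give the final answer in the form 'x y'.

65 4

d=264: √d = [16; 4,32] (ℓ=2, even), read p_1/q_1
a_0=16:  p_0=16·1+0=16,  q_0=16·0+1=1
a_1=4:  p_1=4·16+1=65,  q_1=4·1+0=4
(x₁, y₁) = (65, 4);  65² − 264·4² = 1 ✓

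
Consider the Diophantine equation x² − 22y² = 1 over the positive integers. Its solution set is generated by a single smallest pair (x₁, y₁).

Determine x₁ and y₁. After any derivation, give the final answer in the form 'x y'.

197 42

[4; 1,2,4,2,1,8] for √22; ℓ=6 ⇒ convergent index 5
a_0=4:  p_0=4·1+0=4,  q_0=4·0+1=1
a_1=1:  p_1=1·4+1=5,  q_1=1·1+0=1
a_2=2:  p_2=2·5+4=14,  q_2=2·1+1=3
…
a_4=2:  p_4=2·61+14=136,  q_4=2·13+3=29
a_5=1:  p_5=1·136+61=197,  q_5=1·29+13=42
→ (197, 42).  Check: 197²=38809, 22·42²=38808, difference 1.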